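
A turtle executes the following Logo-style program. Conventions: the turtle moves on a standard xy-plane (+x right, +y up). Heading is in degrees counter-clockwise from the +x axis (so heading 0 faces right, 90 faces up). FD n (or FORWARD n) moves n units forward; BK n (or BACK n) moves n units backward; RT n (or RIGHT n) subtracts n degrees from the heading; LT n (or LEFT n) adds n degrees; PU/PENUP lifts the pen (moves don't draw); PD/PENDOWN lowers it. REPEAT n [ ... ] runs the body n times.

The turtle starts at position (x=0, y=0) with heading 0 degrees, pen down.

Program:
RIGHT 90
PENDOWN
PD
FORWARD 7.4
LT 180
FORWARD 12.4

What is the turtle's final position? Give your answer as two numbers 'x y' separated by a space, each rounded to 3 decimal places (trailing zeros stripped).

Answer: 0 5

Derivation:
Executing turtle program step by step:
Start: pos=(0,0), heading=0, pen down
RT 90: heading 0 -> 270
PD: pen down
PD: pen down
FD 7.4: (0,0) -> (0,-7.4) [heading=270, draw]
LT 180: heading 270 -> 90
FD 12.4: (0,-7.4) -> (0,5) [heading=90, draw]
Final: pos=(0,5), heading=90, 2 segment(s) drawn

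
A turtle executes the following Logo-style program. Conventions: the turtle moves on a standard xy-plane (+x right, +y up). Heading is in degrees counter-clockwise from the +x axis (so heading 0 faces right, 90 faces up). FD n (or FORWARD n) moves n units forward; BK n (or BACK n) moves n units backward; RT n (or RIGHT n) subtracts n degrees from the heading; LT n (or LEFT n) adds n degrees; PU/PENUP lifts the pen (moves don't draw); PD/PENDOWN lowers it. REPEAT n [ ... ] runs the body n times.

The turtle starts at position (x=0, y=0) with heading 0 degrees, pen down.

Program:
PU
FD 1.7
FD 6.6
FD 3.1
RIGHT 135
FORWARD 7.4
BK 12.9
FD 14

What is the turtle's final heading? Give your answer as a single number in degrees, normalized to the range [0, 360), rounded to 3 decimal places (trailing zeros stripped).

Executing turtle program step by step:
Start: pos=(0,0), heading=0, pen down
PU: pen up
FD 1.7: (0,0) -> (1.7,0) [heading=0, move]
FD 6.6: (1.7,0) -> (8.3,0) [heading=0, move]
FD 3.1: (8.3,0) -> (11.4,0) [heading=0, move]
RT 135: heading 0 -> 225
FD 7.4: (11.4,0) -> (6.167,-5.233) [heading=225, move]
BK 12.9: (6.167,-5.233) -> (15.289,3.889) [heading=225, move]
FD 14: (15.289,3.889) -> (5.39,-6.01) [heading=225, move]
Final: pos=(5.39,-6.01), heading=225, 0 segment(s) drawn

Answer: 225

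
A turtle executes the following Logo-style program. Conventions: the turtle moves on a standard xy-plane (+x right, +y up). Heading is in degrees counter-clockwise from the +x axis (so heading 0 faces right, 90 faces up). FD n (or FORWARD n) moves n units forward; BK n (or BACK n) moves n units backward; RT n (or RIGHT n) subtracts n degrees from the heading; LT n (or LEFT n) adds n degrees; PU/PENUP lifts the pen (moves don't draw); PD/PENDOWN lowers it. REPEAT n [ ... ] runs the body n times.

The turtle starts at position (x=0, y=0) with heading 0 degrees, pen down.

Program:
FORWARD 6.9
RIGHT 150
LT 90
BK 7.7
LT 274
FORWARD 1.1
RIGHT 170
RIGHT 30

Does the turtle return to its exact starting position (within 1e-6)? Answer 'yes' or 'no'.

Executing turtle program step by step:
Start: pos=(0,0), heading=0, pen down
FD 6.9: (0,0) -> (6.9,0) [heading=0, draw]
RT 150: heading 0 -> 210
LT 90: heading 210 -> 300
BK 7.7: (6.9,0) -> (3.05,6.668) [heading=300, draw]
LT 274: heading 300 -> 214
FD 1.1: (3.05,6.668) -> (2.138,6.053) [heading=214, draw]
RT 170: heading 214 -> 44
RT 30: heading 44 -> 14
Final: pos=(2.138,6.053), heading=14, 3 segment(s) drawn

Start position: (0, 0)
Final position: (2.138, 6.053)
Distance = 6.42; >= 1e-6 -> NOT closed

Answer: no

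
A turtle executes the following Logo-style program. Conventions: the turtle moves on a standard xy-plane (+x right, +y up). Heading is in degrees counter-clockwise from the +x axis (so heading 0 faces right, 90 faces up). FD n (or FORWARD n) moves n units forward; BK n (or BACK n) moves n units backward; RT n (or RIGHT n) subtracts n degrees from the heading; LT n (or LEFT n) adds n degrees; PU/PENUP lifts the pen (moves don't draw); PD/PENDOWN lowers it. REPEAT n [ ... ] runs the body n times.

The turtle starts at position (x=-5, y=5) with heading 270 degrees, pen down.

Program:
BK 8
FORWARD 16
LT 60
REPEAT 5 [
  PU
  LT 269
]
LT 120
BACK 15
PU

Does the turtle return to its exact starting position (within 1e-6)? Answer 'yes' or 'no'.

Answer: no

Derivation:
Executing turtle program step by step:
Start: pos=(-5,5), heading=270, pen down
BK 8: (-5,5) -> (-5,13) [heading=270, draw]
FD 16: (-5,13) -> (-5,-3) [heading=270, draw]
LT 60: heading 270 -> 330
REPEAT 5 [
  -- iteration 1/5 --
  PU: pen up
  LT 269: heading 330 -> 239
  -- iteration 2/5 --
  PU: pen up
  LT 269: heading 239 -> 148
  -- iteration 3/5 --
  PU: pen up
  LT 269: heading 148 -> 57
  -- iteration 4/5 --
  PU: pen up
  LT 269: heading 57 -> 326
  -- iteration 5/5 --
  PU: pen up
  LT 269: heading 326 -> 235
]
LT 120: heading 235 -> 355
BK 15: (-5,-3) -> (-19.943,-1.693) [heading=355, move]
PU: pen up
Final: pos=(-19.943,-1.693), heading=355, 2 segment(s) drawn

Start position: (-5, 5)
Final position: (-19.943, -1.693)
Distance = 16.373; >= 1e-6 -> NOT closed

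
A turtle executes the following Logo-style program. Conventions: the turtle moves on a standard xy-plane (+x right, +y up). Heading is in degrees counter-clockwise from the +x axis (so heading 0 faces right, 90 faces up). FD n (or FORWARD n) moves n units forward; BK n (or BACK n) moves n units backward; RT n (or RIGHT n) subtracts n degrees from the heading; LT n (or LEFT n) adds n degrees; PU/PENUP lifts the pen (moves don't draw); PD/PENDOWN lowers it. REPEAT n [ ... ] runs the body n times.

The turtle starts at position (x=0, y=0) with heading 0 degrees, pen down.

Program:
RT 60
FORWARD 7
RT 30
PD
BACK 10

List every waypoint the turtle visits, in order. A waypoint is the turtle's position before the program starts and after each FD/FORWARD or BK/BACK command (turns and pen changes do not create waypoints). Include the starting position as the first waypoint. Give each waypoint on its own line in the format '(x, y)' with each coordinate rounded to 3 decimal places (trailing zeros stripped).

Executing turtle program step by step:
Start: pos=(0,0), heading=0, pen down
RT 60: heading 0 -> 300
FD 7: (0,0) -> (3.5,-6.062) [heading=300, draw]
RT 30: heading 300 -> 270
PD: pen down
BK 10: (3.5,-6.062) -> (3.5,3.938) [heading=270, draw]
Final: pos=(3.5,3.938), heading=270, 2 segment(s) drawn
Waypoints (3 total):
(0, 0)
(3.5, -6.062)
(3.5, 3.938)

Answer: (0, 0)
(3.5, -6.062)
(3.5, 3.938)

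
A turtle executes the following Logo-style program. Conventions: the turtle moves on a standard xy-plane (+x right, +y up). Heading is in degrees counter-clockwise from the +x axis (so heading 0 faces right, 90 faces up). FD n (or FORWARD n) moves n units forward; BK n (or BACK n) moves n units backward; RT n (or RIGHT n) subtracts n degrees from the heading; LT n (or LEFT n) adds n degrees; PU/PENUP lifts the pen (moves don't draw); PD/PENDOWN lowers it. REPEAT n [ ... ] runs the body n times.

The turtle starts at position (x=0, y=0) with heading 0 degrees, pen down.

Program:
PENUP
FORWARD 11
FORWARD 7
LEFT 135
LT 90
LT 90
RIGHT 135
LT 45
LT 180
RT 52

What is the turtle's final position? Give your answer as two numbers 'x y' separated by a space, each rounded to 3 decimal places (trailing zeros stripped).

Answer: 18 0

Derivation:
Executing turtle program step by step:
Start: pos=(0,0), heading=0, pen down
PU: pen up
FD 11: (0,0) -> (11,0) [heading=0, move]
FD 7: (11,0) -> (18,0) [heading=0, move]
LT 135: heading 0 -> 135
LT 90: heading 135 -> 225
LT 90: heading 225 -> 315
RT 135: heading 315 -> 180
LT 45: heading 180 -> 225
LT 180: heading 225 -> 45
RT 52: heading 45 -> 353
Final: pos=(18,0), heading=353, 0 segment(s) drawn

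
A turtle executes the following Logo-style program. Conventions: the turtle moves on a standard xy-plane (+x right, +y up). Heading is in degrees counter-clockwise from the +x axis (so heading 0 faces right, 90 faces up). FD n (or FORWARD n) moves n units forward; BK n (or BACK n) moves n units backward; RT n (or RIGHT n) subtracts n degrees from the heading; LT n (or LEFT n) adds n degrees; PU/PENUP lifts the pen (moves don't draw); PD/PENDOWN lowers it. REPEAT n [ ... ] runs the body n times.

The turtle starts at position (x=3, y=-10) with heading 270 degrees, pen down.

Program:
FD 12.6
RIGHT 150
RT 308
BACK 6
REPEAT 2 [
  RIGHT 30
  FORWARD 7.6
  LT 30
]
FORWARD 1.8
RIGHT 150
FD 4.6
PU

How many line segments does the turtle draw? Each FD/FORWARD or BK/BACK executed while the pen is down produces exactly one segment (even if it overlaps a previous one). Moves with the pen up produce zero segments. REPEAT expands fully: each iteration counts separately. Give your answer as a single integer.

Executing turtle program step by step:
Start: pos=(3,-10), heading=270, pen down
FD 12.6: (3,-10) -> (3,-22.6) [heading=270, draw]
RT 150: heading 270 -> 120
RT 308: heading 120 -> 172
BK 6: (3,-22.6) -> (8.942,-23.435) [heading=172, draw]
REPEAT 2 [
  -- iteration 1/2 --
  RT 30: heading 172 -> 142
  FD 7.6: (8.942,-23.435) -> (2.953,-18.756) [heading=142, draw]
  LT 30: heading 142 -> 172
  -- iteration 2/2 --
  RT 30: heading 172 -> 142
  FD 7.6: (2.953,-18.756) -> (-3.036,-14.077) [heading=142, draw]
  LT 30: heading 142 -> 172
]
FD 1.8: (-3.036,-14.077) -> (-4.819,-13.826) [heading=172, draw]
RT 150: heading 172 -> 22
FD 4.6: (-4.819,-13.826) -> (-0.554,-12.103) [heading=22, draw]
PU: pen up
Final: pos=(-0.554,-12.103), heading=22, 6 segment(s) drawn
Segments drawn: 6

Answer: 6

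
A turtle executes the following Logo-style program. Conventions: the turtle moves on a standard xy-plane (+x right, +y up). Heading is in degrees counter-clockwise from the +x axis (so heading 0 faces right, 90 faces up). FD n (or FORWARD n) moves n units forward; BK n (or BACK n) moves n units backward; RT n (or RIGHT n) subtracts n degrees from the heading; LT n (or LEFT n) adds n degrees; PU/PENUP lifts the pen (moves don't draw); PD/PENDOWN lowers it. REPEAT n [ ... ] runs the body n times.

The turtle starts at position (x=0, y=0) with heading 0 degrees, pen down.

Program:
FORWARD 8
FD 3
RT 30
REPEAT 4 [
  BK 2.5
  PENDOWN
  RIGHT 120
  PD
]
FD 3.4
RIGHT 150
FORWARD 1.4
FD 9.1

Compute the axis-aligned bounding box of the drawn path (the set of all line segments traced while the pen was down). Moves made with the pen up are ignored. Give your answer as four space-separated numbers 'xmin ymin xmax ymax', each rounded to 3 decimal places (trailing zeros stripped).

Answer: 0 -0.45 11.14 8.643

Derivation:
Executing turtle program step by step:
Start: pos=(0,0), heading=0, pen down
FD 8: (0,0) -> (8,0) [heading=0, draw]
FD 3: (8,0) -> (11,0) [heading=0, draw]
RT 30: heading 0 -> 330
REPEAT 4 [
  -- iteration 1/4 --
  BK 2.5: (11,0) -> (8.835,1.25) [heading=330, draw]
  PD: pen down
  RT 120: heading 330 -> 210
  PD: pen down
  -- iteration 2/4 --
  BK 2.5: (8.835,1.25) -> (11,2.5) [heading=210, draw]
  PD: pen down
  RT 120: heading 210 -> 90
  PD: pen down
  -- iteration 3/4 --
  BK 2.5: (11,2.5) -> (11,0) [heading=90, draw]
  PD: pen down
  RT 120: heading 90 -> 330
  PD: pen down
  -- iteration 4/4 --
  BK 2.5: (11,0) -> (8.835,1.25) [heading=330, draw]
  PD: pen down
  RT 120: heading 330 -> 210
  PD: pen down
]
FD 3.4: (8.835,1.25) -> (5.89,-0.45) [heading=210, draw]
RT 150: heading 210 -> 60
FD 1.4: (5.89,-0.45) -> (6.59,0.762) [heading=60, draw]
FD 9.1: (6.59,0.762) -> (11.14,8.643) [heading=60, draw]
Final: pos=(11.14,8.643), heading=60, 9 segment(s) drawn

Segment endpoints: x in {0, 5.89, 6.59, 8, 8.835, 8.835, 11, 11.14}, y in {-0.45, 0, 0, 0.762, 1.25, 1.25, 2.5, 8.643}
xmin=0, ymin=-0.45, xmax=11.14, ymax=8.643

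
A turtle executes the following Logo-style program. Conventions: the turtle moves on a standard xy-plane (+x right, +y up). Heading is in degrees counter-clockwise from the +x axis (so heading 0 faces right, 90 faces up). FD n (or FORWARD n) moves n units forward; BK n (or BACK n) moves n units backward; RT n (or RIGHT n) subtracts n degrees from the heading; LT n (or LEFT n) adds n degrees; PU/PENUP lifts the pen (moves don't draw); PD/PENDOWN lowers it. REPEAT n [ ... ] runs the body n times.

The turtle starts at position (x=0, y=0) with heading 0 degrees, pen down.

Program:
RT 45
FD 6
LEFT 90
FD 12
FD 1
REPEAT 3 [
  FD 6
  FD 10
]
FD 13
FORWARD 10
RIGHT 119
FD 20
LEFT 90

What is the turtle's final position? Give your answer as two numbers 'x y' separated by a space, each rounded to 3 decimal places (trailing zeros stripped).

Answer: 69.152 35.929

Derivation:
Executing turtle program step by step:
Start: pos=(0,0), heading=0, pen down
RT 45: heading 0 -> 315
FD 6: (0,0) -> (4.243,-4.243) [heading=315, draw]
LT 90: heading 315 -> 45
FD 12: (4.243,-4.243) -> (12.728,4.243) [heading=45, draw]
FD 1: (12.728,4.243) -> (13.435,4.95) [heading=45, draw]
REPEAT 3 [
  -- iteration 1/3 --
  FD 6: (13.435,4.95) -> (17.678,9.192) [heading=45, draw]
  FD 10: (17.678,9.192) -> (24.749,16.263) [heading=45, draw]
  -- iteration 2/3 --
  FD 6: (24.749,16.263) -> (28.991,20.506) [heading=45, draw]
  FD 10: (28.991,20.506) -> (36.062,27.577) [heading=45, draw]
  -- iteration 3/3 --
  FD 6: (36.062,27.577) -> (40.305,31.82) [heading=45, draw]
  FD 10: (40.305,31.82) -> (47.376,38.891) [heading=45, draw]
]
FD 13: (47.376,38.891) -> (56.569,48.083) [heading=45, draw]
FD 10: (56.569,48.083) -> (63.64,55.154) [heading=45, draw]
RT 119: heading 45 -> 286
FD 20: (63.64,55.154) -> (69.152,35.929) [heading=286, draw]
LT 90: heading 286 -> 16
Final: pos=(69.152,35.929), heading=16, 12 segment(s) drawn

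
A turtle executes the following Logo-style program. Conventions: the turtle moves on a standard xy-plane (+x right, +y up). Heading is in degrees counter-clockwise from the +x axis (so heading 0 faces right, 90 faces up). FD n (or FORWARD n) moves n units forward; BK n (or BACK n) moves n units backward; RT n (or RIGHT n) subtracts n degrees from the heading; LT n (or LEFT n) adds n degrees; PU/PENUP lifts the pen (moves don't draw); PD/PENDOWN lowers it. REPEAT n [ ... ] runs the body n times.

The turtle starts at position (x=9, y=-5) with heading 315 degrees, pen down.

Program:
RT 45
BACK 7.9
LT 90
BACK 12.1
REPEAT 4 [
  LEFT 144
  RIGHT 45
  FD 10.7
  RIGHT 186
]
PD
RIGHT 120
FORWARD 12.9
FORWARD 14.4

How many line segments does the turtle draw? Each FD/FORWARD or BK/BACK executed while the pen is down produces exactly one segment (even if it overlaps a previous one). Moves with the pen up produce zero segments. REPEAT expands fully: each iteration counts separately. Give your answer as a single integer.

Executing turtle program step by step:
Start: pos=(9,-5), heading=315, pen down
RT 45: heading 315 -> 270
BK 7.9: (9,-5) -> (9,2.9) [heading=270, draw]
LT 90: heading 270 -> 0
BK 12.1: (9,2.9) -> (-3.1,2.9) [heading=0, draw]
REPEAT 4 [
  -- iteration 1/4 --
  LT 144: heading 0 -> 144
  RT 45: heading 144 -> 99
  FD 10.7: (-3.1,2.9) -> (-4.774,13.468) [heading=99, draw]
  RT 186: heading 99 -> 273
  -- iteration 2/4 --
  LT 144: heading 273 -> 57
  RT 45: heading 57 -> 12
  FD 10.7: (-4.774,13.468) -> (5.692,15.693) [heading=12, draw]
  RT 186: heading 12 -> 186
  -- iteration 3/4 --
  LT 144: heading 186 -> 330
  RT 45: heading 330 -> 285
  FD 10.7: (5.692,15.693) -> (8.462,5.358) [heading=285, draw]
  RT 186: heading 285 -> 99
  -- iteration 4/4 --
  LT 144: heading 99 -> 243
  RT 45: heading 243 -> 198
  FD 10.7: (8.462,5.358) -> (-1.715,2.051) [heading=198, draw]
  RT 186: heading 198 -> 12
]
PD: pen down
RT 120: heading 12 -> 252
FD 12.9: (-1.715,2.051) -> (-5.701,-10.218) [heading=252, draw]
FD 14.4: (-5.701,-10.218) -> (-10.151,-23.913) [heading=252, draw]
Final: pos=(-10.151,-23.913), heading=252, 8 segment(s) drawn
Segments drawn: 8

Answer: 8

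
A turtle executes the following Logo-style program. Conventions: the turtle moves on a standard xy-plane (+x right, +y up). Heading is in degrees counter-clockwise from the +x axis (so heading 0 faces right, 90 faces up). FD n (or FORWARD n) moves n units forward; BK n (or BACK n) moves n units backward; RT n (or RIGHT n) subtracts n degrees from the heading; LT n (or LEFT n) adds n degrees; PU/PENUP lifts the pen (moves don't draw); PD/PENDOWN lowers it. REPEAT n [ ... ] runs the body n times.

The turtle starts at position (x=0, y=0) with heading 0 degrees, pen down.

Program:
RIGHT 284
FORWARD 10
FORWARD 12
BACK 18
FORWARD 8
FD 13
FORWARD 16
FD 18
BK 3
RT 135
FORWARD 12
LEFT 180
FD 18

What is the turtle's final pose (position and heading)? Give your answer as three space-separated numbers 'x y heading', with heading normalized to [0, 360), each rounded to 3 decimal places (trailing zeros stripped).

Executing turtle program step by step:
Start: pos=(0,0), heading=0, pen down
RT 284: heading 0 -> 76
FD 10: (0,0) -> (2.419,9.703) [heading=76, draw]
FD 12: (2.419,9.703) -> (5.322,21.347) [heading=76, draw]
BK 18: (5.322,21.347) -> (0.968,3.881) [heading=76, draw]
FD 8: (0.968,3.881) -> (2.903,11.644) [heading=76, draw]
FD 13: (2.903,11.644) -> (6.048,24.257) [heading=76, draw]
FD 16: (6.048,24.257) -> (9.919,39.782) [heading=76, draw]
FD 18: (9.919,39.782) -> (14.273,57.247) [heading=76, draw]
BK 3: (14.273,57.247) -> (13.548,54.337) [heading=76, draw]
RT 135: heading 76 -> 301
FD 12: (13.548,54.337) -> (19.728,44.051) [heading=301, draw]
LT 180: heading 301 -> 121
FD 18: (19.728,44.051) -> (10.457,59.48) [heading=121, draw]
Final: pos=(10.457,59.48), heading=121, 10 segment(s) drawn

Answer: 10.457 59.48 121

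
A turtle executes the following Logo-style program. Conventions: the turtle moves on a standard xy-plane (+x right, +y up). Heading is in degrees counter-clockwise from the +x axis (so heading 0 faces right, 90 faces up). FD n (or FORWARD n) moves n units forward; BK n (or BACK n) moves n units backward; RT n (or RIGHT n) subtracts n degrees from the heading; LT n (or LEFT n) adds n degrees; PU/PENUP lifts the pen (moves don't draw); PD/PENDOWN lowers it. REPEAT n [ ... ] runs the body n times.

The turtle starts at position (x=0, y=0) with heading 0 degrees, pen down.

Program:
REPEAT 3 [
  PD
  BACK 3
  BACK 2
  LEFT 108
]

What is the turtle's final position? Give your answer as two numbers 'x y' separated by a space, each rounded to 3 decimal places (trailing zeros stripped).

Executing turtle program step by step:
Start: pos=(0,0), heading=0, pen down
REPEAT 3 [
  -- iteration 1/3 --
  PD: pen down
  BK 3: (0,0) -> (-3,0) [heading=0, draw]
  BK 2: (-3,0) -> (-5,0) [heading=0, draw]
  LT 108: heading 0 -> 108
  -- iteration 2/3 --
  PD: pen down
  BK 3: (-5,0) -> (-4.073,-2.853) [heading=108, draw]
  BK 2: (-4.073,-2.853) -> (-3.455,-4.755) [heading=108, draw]
  LT 108: heading 108 -> 216
  -- iteration 3/3 --
  PD: pen down
  BK 3: (-3.455,-4.755) -> (-1.028,-2.992) [heading=216, draw]
  BK 2: (-1.028,-2.992) -> (0.59,-1.816) [heading=216, draw]
  LT 108: heading 216 -> 324
]
Final: pos=(0.59,-1.816), heading=324, 6 segment(s) drawn

Answer: 0.59 -1.816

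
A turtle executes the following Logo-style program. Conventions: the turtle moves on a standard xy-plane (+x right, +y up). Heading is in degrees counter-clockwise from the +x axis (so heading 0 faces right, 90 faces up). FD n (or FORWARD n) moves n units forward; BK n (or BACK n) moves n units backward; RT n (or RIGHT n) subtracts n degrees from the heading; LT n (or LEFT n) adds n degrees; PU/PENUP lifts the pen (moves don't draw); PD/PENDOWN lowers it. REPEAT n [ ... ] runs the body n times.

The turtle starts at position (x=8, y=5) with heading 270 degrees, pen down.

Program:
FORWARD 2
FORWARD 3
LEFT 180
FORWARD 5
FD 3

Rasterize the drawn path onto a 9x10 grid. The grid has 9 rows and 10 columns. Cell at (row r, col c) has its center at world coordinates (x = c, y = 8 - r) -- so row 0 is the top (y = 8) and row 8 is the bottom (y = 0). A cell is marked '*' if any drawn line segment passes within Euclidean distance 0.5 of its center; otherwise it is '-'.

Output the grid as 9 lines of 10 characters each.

Segment 0: (8,5) -> (8,3)
Segment 1: (8,3) -> (8,0)
Segment 2: (8,0) -> (8,5)
Segment 3: (8,5) -> (8,8)

Answer: --------*-
--------*-
--------*-
--------*-
--------*-
--------*-
--------*-
--------*-
--------*-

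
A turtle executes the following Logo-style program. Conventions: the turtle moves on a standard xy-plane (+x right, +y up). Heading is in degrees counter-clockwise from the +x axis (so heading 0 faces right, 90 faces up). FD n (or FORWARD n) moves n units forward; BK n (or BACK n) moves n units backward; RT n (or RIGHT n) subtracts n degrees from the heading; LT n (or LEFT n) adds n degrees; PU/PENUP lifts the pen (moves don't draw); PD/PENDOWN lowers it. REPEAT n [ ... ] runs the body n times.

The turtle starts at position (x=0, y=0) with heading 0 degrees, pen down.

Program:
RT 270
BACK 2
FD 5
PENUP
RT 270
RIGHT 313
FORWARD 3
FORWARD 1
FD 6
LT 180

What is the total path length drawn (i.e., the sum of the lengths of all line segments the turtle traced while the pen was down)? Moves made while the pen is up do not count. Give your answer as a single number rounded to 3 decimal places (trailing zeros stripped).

Executing turtle program step by step:
Start: pos=(0,0), heading=0, pen down
RT 270: heading 0 -> 90
BK 2: (0,0) -> (0,-2) [heading=90, draw]
FD 5: (0,-2) -> (0,3) [heading=90, draw]
PU: pen up
RT 270: heading 90 -> 180
RT 313: heading 180 -> 227
FD 3: (0,3) -> (-2.046,0.806) [heading=227, move]
FD 1: (-2.046,0.806) -> (-2.728,0.075) [heading=227, move]
FD 6: (-2.728,0.075) -> (-6.82,-4.314) [heading=227, move]
LT 180: heading 227 -> 47
Final: pos=(-6.82,-4.314), heading=47, 2 segment(s) drawn

Segment lengths:
  seg 1: (0,0) -> (0,-2), length = 2
  seg 2: (0,-2) -> (0,3), length = 5
Total = 7

Answer: 7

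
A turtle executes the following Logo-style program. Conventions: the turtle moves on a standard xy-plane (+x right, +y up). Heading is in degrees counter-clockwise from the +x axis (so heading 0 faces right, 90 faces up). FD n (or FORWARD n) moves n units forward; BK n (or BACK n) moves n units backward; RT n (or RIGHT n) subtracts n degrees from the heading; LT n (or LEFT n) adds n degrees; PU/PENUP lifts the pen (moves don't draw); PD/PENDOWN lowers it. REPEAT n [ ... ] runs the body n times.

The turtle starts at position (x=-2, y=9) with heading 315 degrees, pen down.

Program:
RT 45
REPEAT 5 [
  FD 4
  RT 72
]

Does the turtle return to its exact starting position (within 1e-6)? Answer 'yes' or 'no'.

Answer: yes

Derivation:
Executing turtle program step by step:
Start: pos=(-2,9), heading=315, pen down
RT 45: heading 315 -> 270
REPEAT 5 [
  -- iteration 1/5 --
  FD 4: (-2,9) -> (-2,5) [heading=270, draw]
  RT 72: heading 270 -> 198
  -- iteration 2/5 --
  FD 4: (-2,5) -> (-5.804,3.764) [heading=198, draw]
  RT 72: heading 198 -> 126
  -- iteration 3/5 --
  FD 4: (-5.804,3.764) -> (-8.155,7) [heading=126, draw]
  RT 72: heading 126 -> 54
  -- iteration 4/5 --
  FD 4: (-8.155,7) -> (-5.804,10.236) [heading=54, draw]
  RT 72: heading 54 -> 342
  -- iteration 5/5 --
  FD 4: (-5.804,10.236) -> (-2,9) [heading=342, draw]
  RT 72: heading 342 -> 270
]
Final: pos=(-2,9), heading=270, 5 segment(s) drawn

Start position: (-2, 9)
Final position: (-2, 9)
Distance = 0; < 1e-6 -> CLOSED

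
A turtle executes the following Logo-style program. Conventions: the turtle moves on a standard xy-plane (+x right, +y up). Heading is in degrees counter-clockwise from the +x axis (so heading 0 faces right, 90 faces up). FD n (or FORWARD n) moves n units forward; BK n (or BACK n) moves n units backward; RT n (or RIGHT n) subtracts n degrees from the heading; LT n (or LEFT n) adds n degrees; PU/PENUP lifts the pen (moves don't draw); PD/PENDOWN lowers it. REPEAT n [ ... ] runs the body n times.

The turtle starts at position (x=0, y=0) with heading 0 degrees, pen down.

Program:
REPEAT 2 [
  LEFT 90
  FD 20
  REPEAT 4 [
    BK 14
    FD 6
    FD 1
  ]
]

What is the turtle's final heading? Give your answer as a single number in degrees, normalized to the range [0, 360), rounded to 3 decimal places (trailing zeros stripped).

Answer: 180

Derivation:
Executing turtle program step by step:
Start: pos=(0,0), heading=0, pen down
REPEAT 2 [
  -- iteration 1/2 --
  LT 90: heading 0 -> 90
  FD 20: (0,0) -> (0,20) [heading=90, draw]
  REPEAT 4 [
    -- iteration 1/4 --
    BK 14: (0,20) -> (0,6) [heading=90, draw]
    FD 6: (0,6) -> (0,12) [heading=90, draw]
    FD 1: (0,12) -> (0,13) [heading=90, draw]
    -- iteration 2/4 --
    BK 14: (0,13) -> (0,-1) [heading=90, draw]
    FD 6: (0,-1) -> (0,5) [heading=90, draw]
    FD 1: (0,5) -> (0,6) [heading=90, draw]
    -- iteration 3/4 --
    BK 14: (0,6) -> (0,-8) [heading=90, draw]
    FD 6: (0,-8) -> (0,-2) [heading=90, draw]
    FD 1: (0,-2) -> (0,-1) [heading=90, draw]
    -- iteration 4/4 --
    BK 14: (0,-1) -> (0,-15) [heading=90, draw]
    FD 6: (0,-15) -> (0,-9) [heading=90, draw]
    FD 1: (0,-9) -> (0,-8) [heading=90, draw]
  ]
  -- iteration 2/2 --
  LT 90: heading 90 -> 180
  FD 20: (0,-8) -> (-20,-8) [heading=180, draw]
  REPEAT 4 [
    -- iteration 1/4 --
    BK 14: (-20,-8) -> (-6,-8) [heading=180, draw]
    FD 6: (-6,-8) -> (-12,-8) [heading=180, draw]
    FD 1: (-12,-8) -> (-13,-8) [heading=180, draw]
    -- iteration 2/4 --
    BK 14: (-13,-8) -> (1,-8) [heading=180, draw]
    FD 6: (1,-8) -> (-5,-8) [heading=180, draw]
    FD 1: (-5,-8) -> (-6,-8) [heading=180, draw]
    -- iteration 3/4 --
    BK 14: (-6,-8) -> (8,-8) [heading=180, draw]
    FD 6: (8,-8) -> (2,-8) [heading=180, draw]
    FD 1: (2,-8) -> (1,-8) [heading=180, draw]
    -- iteration 4/4 --
    BK 14: (1,-8) -> (15,-8) [heading=180, draw]
    FD 6: (15,-8) -> (9,-8) [heading=180, draw]
    FD 1: (9,-8) -> (8,-8) [heading=180, draw]
  ]
]
Final: pos=(8,-8), heading=180, 26 segment(s) drawn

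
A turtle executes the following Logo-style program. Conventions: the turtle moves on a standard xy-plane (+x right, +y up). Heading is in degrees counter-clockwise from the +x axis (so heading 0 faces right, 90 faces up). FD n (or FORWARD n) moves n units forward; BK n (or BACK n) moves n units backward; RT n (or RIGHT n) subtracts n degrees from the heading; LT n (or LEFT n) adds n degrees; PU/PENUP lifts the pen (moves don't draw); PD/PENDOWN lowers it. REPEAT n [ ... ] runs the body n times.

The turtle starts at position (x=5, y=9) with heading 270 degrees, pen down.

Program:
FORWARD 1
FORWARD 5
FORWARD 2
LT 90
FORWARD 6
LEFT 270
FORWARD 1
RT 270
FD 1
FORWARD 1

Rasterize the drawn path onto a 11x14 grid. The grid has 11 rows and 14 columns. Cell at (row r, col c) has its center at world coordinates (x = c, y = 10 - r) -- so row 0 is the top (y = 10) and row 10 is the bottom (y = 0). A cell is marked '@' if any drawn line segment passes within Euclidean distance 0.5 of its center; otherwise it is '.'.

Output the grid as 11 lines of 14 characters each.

Answer: ..............
.....@........
.....@........
.....@........
.....@........
.....@........
.....@........
.....@........
.....@........
.....@@@@@@@..
...........@@@

Derivation:
Segment 0: (5,9) -> (5,8)
Segment 1: (5,8) -> (5,3)
Segment 2: (5,3) -> (5,1)
Segment 3: (5,1) -> (11,1)
Segment 4: (11,1) -> (11,-0)
Segment 5: (11,-0) -> (12,-0)
Segment 6: (12,-0) -> (13,-0)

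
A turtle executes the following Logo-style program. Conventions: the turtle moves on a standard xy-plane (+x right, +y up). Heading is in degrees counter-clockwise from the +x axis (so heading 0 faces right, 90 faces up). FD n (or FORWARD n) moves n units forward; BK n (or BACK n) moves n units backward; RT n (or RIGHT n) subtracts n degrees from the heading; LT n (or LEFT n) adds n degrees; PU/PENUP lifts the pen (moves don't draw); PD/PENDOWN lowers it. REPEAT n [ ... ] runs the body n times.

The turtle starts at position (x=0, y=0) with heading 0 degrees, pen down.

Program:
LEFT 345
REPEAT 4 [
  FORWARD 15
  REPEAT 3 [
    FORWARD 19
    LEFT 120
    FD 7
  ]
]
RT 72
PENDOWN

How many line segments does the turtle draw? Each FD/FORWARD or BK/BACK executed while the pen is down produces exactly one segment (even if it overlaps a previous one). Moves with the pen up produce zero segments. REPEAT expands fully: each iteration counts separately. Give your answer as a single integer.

Executing turtle program step by step:
Start: pos=(0,0), heading=0, pen down
LT 345: heading 0 -> 345
REPEAT 4 [
  -- iteration 1/4 --
  FD 15: (0,0) -> (14.489,-3.882) [heading=345, draw]
  REPEAT 3 [
    -- iteration 1/3 --
    FD 19: (14.489,-3.882) -> (32.841,-8.8) [heading=345, draw]
    LT 120: heading 345 -> 105
    FD 7: (32.841,-8.8) -> (31.03,-2.038) [heading=105, draw]
    -- iteration 2/3 --
    FD 19: (31.03,-2.038) -> (26.112,16.314) [heading=105, draw]
    LT 120: heading 105 -> 225
    FD 7: (26.112,16.314) -> (21.162,11.364) [heading=225, draw]
    -- iteration 3/3 --
    FD 19: (21.162,11.364) -> (7.727,-2.071) [heading=225, draw]
    LT 120: heading 225 -> 345
    FD 7: (7.727,-2.071) -> (14.489,-3.882) [heading=345, draw]
  ]
  -- iteration 2/4 --
  FD 15: (14.489,-3.882) -> (28.978,-7.765) [heading=345, draw]
  REPEAT 3 [
    -- iteration 1/3 --
    FD 19: (28.978,-7.765) -> (47.33,-12.682) [heading=345, draw]
    LT 120: heading 345 -> 105
    FD 7: (47.33,-12.682) -> (45.519,-5.921) [heading=105, draw]
    -- iteration 2/3 --
    FD 19: (45.519,-5.921) -> (40.601,12.432) [heading=105, draw]
    LT 120: heading 105 -> 225
    FD 7: (40.601,12.432) -> (35.651,7.482) [heading=225, draw]
    -- iteration 3/3 --
    FD 19: (35.651,7.482) -> (22.216,-5.953) [heading=225, draw]
    LT 120: heading 225 -> 345
    FD 7: (22.216,-5.953) -> (28.978,-7.765) [heading=345, draw]
  ]
  -- iteration 3/4 --
  FD 15: (28.978,-7.765) -> (43.467,-11.647) [heading=345, draw]
  REPEAT 3 [
    -- iteration 1/3 --
    FD 19: (43.467,-11.647) -> (61.819,-16.564) [heading=345, draw]
    LT 120: heading 345 -> 105
    FD 7: (61.819,-16.564) -> (60.008,-9.803) [heading=105, draw]
    -- iteration 2/3 --
    FD 19: (60.008,-9.803) -> (55.09,8.55) [heading=105, draw]
    LT 120: heading 105 -> 225
    FD 7: (55.09,8.55) -> (50.14,3.6) [heading=225, draw]
    -- iteration 3/3 --
    FD 19: (50.14,3.6) -> (36.705,-9.835) [heading=225, draw]
    LT 120: heading 225 -> 345
    FD 7: (36.705,-9.835) -> (43.467,-11.647) [heading=345, draw]
  ]
  -- iteration 4/4 --
  FD 15: (43.467,-11.647) -> (57.956,-15.529) [heading=345, draw]
  REPEAT 3 [
    -- iteration 1/3 --
    FD 19: (57.956,-15.529) -> (76.308,-20.447) [heading=345, draw]
    LT 120: heading 345 -> 105
    FD 7: (76.308,-20.447) -> (74.496,-13.685) [heading=105, draw]
    -- iteration 2/3 --
    FD 19: (74.496,-13.685) -> (69.579,4.667) [heading=105, draw]
    LT 120: heading 105 -> 225
    FD 7: (69.579,4.667) -> (64.629,-0.282) [heading=225, draw]
    -- iteration 3/3 --
    FD 19: (64.629,-0.282) -> (51.194,-13.717) [heading=225, draw]
    LT 120: heading 225 -> 345
    FD 7: (51.194,-13.717) -> (57.956,-15.529) [heading=345, draw]
  ]
]
RT 72: heading 345 -> 273
PD: pen down
Final: pos=(57.956,-15.529), heading=273, 28 segment(s) drawn
Segments drawn: 28

Answer: 28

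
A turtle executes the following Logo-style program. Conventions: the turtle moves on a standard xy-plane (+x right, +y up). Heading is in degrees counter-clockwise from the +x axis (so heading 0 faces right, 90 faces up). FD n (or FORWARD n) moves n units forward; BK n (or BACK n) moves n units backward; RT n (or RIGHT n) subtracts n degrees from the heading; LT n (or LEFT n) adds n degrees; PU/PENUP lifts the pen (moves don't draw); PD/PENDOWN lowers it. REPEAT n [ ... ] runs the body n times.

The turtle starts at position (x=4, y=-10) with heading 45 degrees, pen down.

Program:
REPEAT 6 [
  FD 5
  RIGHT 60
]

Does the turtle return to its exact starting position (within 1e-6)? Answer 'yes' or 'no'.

Executing turtle program step by step:
Start: pos=(4,-10), heading=45, pen down
REPEAT 6 [
  -- iteration 1/6 --
  FD 5: (4,-10) -> (7.536,-6.464) [heading=45, draw]
  RT 60: heading 45 -> 345
  -- iteration 2/6 --
  FD 5: (7.536,-6.464) -> (12.365,-7.759) [heading=345, draw]
  RT 60: heading 345 -> 285
  -- iteration 3/6 --
  FD 5: (12.365,-7.759) -> (13.659,-12.588) [heading=285, draw]
  RT 60: heading 285 -> 225
  -- iteration 4/6 --
  FD 5: (13.659,-12.588) -> (10.124,-16.124) [heading=225, draw]
  RT 60: heading 225 -> 165
  -- iteration 5/6 --
  FD 5: (10.124,-16.124) -> (5.294,-14.83) [heading=165, draw]
  RT 60: heading 165 -> 105
  -- iteration 6/6 --
  FD 5: (5.294,-14.83) -> (4,-10) [heading=105, draw]
  RT 60: heading 105 -> 45
]
Final: pos=(4,-10), heading=45, 6 segment(s) drawn

Start position: (4, -10)
Final position: (4, -10)
Distance = 0; < 1e-6 -> CLOSED

Answer: yes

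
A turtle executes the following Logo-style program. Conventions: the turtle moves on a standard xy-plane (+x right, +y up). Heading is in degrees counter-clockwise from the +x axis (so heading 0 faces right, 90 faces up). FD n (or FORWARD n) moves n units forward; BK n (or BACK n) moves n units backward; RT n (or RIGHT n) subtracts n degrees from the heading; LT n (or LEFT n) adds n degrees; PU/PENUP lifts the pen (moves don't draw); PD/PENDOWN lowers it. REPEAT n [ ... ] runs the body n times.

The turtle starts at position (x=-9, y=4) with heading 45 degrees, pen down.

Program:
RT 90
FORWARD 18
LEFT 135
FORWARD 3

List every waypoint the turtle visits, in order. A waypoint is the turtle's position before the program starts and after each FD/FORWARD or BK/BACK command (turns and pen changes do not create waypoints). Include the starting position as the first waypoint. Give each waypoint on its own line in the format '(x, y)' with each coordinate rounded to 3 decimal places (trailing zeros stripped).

Executing turtle program step by step:
Start: pos=(-9,4), heading=45, pen down
RT 90: heading 45 -> 315
FD 18: (-9,4) -> (3.728,-8.728) [heading=315, draw]
LT 135: heading 315 -> 90
FD 3: (3.728,-8.728) -> (3.728,-5.728) [heading=90, draw]
Final: pos=(3.728,-5.728), heading=90, 2 segment(s) drawn
Waypoints (3 total):
(-9, 4)
(3.728, -8.728)
(3.728, -5.728)

Answer: (-9, 4)
(3.728, -8.728)
(3.728, -5.728)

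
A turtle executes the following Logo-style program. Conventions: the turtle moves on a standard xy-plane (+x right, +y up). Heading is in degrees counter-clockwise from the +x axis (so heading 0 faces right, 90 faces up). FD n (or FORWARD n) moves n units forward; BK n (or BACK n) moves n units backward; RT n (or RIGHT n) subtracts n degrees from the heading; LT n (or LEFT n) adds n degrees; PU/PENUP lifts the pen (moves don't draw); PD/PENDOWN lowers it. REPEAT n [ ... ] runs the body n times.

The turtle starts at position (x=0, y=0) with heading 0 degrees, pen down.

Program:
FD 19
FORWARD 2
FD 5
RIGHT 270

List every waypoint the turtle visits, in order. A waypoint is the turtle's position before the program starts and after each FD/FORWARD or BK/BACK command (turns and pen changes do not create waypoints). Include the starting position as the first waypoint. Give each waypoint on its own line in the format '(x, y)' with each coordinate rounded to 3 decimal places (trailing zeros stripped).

Executing turtle program step by step:
Start: pos=(0,0), heading=0, pen down
FD 19: (0,0) -> (19,0) [heading=0, draw]
FD 2: (19,0) -> (21,0) [heading=0, draw]
FD 5: (21,0) -> (26,0) [heading=0, draw]
RT 270: heading 0 -> 90
Final: pos=(26,0), heading=90, 3 segment(s) drawn
Waypoints (4 total):
(0, 0)
(19, 0)
(21, 0)
(26, 0)

Answer: (0, 0)
(19, 0)
(21, 0)
(26, 0)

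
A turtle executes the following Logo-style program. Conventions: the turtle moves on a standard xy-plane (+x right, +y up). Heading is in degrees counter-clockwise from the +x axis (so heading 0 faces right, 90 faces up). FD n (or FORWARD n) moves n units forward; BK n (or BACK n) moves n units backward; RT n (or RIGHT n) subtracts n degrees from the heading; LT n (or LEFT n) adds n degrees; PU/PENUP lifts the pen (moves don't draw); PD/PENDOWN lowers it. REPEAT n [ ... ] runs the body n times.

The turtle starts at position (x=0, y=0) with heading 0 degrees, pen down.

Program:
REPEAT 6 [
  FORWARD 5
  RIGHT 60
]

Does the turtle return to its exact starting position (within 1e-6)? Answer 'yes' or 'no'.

Executing turtle program step by step:
Start: pos=(0,0), heading=0, pen down
REPEAT 6 [
  -- iteration 1/6 --
  FD 5: (0,0) -> (5,0) [heading=0, draw]
  RT 60: heading 0 -> 300
  -- iteration 2/6 --
  FD 5: (5,0) -> (7.5,-4.33) [heading=300, draw]
  RT 60: heading 300 -> 240
  -- iteration 3/6 --
  FD 5: (7.5,-4.33) -> (5,-8.66) [heading=240, draw]
  RT 60: heading 240 -> 180
  -- iteration 4/6 --
  FD 5: (5,-8.66) -> (0,-8.66) [heading=180, draw]
  RT 60: heading 180 -> 120
  -- iteration 5/6 --
  FD 5: (0,-8.66) -> (-2.5,-4.33) [heading=120, draw]
  RT 60: heading 120 -> 60
  -- iteration 6/6 --
  FD 5: (-2.5,-4.33) -> (0,0) [heading=60, draw]
  RT 60: heading 60 -> 0
]
Final: pos=(0,0), heading=0, 6 segment(s) drawn

Start position: (0, 0)
Final position: (0, 0)
Distance = 0; < 1e-6 -> CLOSED

Answer: yes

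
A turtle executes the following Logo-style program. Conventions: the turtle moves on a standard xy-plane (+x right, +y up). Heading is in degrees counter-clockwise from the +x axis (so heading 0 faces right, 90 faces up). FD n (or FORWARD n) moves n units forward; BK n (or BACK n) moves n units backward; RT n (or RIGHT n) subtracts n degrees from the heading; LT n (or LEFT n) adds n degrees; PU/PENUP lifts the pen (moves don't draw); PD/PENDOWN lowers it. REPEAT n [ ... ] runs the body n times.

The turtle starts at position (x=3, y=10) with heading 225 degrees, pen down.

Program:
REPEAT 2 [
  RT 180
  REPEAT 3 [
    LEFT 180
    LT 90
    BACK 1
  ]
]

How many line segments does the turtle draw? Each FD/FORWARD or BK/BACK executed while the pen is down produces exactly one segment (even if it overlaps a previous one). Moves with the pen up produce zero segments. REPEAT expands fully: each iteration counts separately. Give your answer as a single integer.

Executing turtle program step by step:
Start: pos=(3,10), heading=225, pen down
REPEAT 2 [
  -- iteration 1/2 --
  RT 180: heading 225 -> 45
  REPEAT 3 [
    -- iteration 1/3 --
    LT 180: heading 45 -> 225
    LT 90: heading 225 -> 315
    BK 1: (3,10) -> (2.293,10.707) [heading=315, draw]
    -- iteration 2/3 --
    LT 180: heading 315 -> 135
    LT 90: heading 135 -> 225
    BK 1: (2.293,10.707) -> (3,11.414) [heading=225, draw]
    -- iteration 3/3 --
    LT 180: heading 225 -> 45
    LT 90: heading 45 -> 135
    BK 1: (3,11.414) -> (3.707,10.707) [heading=135, draw]
  ]
  -- iteration 2/2 --
  RT 180: heading 135 -> 315
  REPEAT 3 [
    -- iteration 1/3 --
    LT 180: heading 315 -> 135
    LT 90: heading 135 -> 225
    BK 1: (3.707,10.707) -> (4.414,11.414) [heading=225, draw]
    -- iteration 2/3 --
    LT 180: heading 225 -> 45
    LT 90: heading 45 -> 135
    BK 1: (4.414,11.414) -> (5.121,10.707) [heading=135, draw]
    -- iteration 3/3 --
    LT 180: heading 135 -> 315
    LT 90: heading 315 -> 45
    BK 1: (5.121,10.707) -> (4.414,10) [heading=45, draw]
  ]
]
Final: pos=(4.414,10), heading=45, 6 segment(s) drawn
Segments drawn: 6

Answer: 6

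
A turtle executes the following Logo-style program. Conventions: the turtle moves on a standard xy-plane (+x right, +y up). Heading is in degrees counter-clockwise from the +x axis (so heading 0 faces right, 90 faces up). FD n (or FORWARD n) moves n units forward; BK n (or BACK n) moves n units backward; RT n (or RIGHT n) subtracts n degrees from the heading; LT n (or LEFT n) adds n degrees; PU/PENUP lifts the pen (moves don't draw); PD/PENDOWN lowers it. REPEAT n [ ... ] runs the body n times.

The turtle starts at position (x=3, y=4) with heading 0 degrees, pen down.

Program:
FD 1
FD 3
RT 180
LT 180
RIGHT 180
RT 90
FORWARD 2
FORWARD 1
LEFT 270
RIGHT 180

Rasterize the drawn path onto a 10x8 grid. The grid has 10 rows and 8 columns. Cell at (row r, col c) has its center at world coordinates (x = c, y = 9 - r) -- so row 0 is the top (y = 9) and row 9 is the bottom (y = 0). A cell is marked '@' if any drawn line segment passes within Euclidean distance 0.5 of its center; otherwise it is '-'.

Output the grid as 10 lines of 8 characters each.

Segment 0: (3,4) -> (4,4)
Segment 1: (4,4) -> (7,4)
Segment 2: (7,4) -> (7,6)
Segment 3: (7,6) -> (7,7)

Answer: --------
--------
-------@
-------@
-------@
---@@@@@
--------
--------
--------
--------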